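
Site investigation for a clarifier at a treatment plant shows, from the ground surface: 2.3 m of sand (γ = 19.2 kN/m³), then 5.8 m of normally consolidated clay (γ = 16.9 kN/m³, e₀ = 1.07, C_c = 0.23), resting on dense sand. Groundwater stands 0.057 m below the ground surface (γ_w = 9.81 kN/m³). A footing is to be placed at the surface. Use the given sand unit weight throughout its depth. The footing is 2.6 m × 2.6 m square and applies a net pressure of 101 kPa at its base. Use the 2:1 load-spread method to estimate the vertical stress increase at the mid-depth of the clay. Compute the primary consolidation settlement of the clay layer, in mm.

S_c ≈ 65.3 mm

Mid-depth of clay below the ground surface: z = 2.3 + 5.8/2 = 5.2 m.
Total vertical stress at mid-clay: σ_v = 19.2×2.3 + 16.9×2.9 = 93.17 kPa.
Pore pressure: u = 9.81×(5.2 − 0.057) = 50.453 kPa.
Initial effective stress: σ'_0 = σ_v − u = 93.17 − 50.453 = 42.717 kPa.
Stress increase at mid-clay by the 2:1 spreading method:
Δσ = qBL/((B+z)(L+z)) = 101×2.6×2.6/((2.6+5.2)(2.6+5.2)) = 11.222 kPa
Final effective stress: σ'_f = σ'_0 + Δσ = 42.717 + 11.222 = 53.939 kPa.
Normally consolidated clay, so the full stress increment lies on the virgin compression line:
S_c = C_c·H/(1+e₀)·log₁₀(σ'_f/σ'_0) = 0.23×5.8/(1+1.07)×log₁₀(53.939/42.717)
    = 0.64444 × 0.1013 = 0.06528 m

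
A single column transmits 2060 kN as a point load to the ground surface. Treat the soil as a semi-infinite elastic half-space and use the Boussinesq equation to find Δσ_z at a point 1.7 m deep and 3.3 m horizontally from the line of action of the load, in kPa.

Boussinesq vertical stress below a point load on an elastic half-space:
Δσ_z = 3P/(2πz²) · [1 + (r/z)²]^(−5/2)
r/z = 3.3/1.7 = 1.9412; [1+(r/z)²]^(−5/2) = 0.020143.
Δσ_z = 3×2060/(2π×1.7²) × 0.020143 = 340.34 × 0.020143 = 6.855 kPa

Δσ_z ≈ 6.86 kPa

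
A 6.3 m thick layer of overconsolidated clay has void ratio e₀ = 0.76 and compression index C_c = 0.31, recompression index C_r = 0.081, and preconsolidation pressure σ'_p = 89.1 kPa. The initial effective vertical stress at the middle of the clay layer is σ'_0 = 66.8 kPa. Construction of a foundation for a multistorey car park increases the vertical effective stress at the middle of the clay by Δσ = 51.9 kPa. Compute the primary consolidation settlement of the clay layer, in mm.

Final effective stress: σ'_f = 66.8 + 51.9 = 118.7 kPa.
σ'_f = 118.7 > σ'_p = 89.1 kPa, so the stress path crosses the preconsolidation pressure — recompression up to σ'_p, then virgin compression beyond:
S_c = H/(1+e₀)·[C_r·log₁₀(σ'_p/σ'_0) + C_c·log₁₀(σ'_f/σ'_p)]
    = 6.3/1.76 × [0.081×log₁₀(89.1/66.8) + 0.31×log₁₀(118.7/89.1)]
    = 3.5795 × [0.010133 + 0.038618] = 0.1745 m

S_c ≈ 175 mm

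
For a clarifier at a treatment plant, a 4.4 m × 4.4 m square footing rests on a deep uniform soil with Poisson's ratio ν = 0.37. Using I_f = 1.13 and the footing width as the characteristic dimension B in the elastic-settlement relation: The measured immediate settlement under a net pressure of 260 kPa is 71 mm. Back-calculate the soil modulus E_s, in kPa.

E_s ≈ 15700 kPa

S_e = q·B·(1−ν²)/E_s · I_f  ⇒  E_s = q·B·(1−ν²)·I_f / S_e.
E_s = 260 × 4.4 × 0.8631 × 1.13 / 0.071 = 15710 kPa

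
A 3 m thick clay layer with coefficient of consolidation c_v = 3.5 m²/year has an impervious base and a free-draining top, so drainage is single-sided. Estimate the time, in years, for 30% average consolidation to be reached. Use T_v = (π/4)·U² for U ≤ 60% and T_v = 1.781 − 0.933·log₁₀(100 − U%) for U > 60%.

Drainage path length: H_d = H = 3 m (single drainage).
U ≤ 60%: T_v = (π/4)·U² = (π/4)×0.3² = 0.070686.
t = T_v·H_d²/c_v = 0.070686×3²/3.5 = 0.1818 years.

t ≈ 0.182 years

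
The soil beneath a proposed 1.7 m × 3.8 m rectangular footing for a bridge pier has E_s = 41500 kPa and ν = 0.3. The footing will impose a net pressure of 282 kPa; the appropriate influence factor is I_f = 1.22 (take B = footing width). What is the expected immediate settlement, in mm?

Immediate (elastic) settlement: S_e = q·B·(1−ν²)/E_s · I_f.
S_e = 282 × 1.7 × (1 − 0.3²) / 41500 × 1.22
    = 282 × 1.7 × 0.91 / 41500 × 1.22
    = 0.01282 m = 12.82 mm

S_e ≈ 12.8 mm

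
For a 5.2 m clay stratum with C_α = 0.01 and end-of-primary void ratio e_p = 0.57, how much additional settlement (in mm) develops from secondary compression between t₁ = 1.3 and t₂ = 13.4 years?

S_s ≈ 33.6 mm

Secondary compression: S_s = C_α·H/(1+e_p)·log₁₀(t₂/t₁)
S_s = 0.01×5.2/(1+0.57)×log₁₀(13.4/1.3)
    = 0.03312 × 1.013 = 0.03356 m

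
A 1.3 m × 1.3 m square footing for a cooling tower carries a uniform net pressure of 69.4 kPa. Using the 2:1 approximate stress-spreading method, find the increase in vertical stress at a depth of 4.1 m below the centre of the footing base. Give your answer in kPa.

By the 2:1 method the load spreads at 1 horizontal : 2 vertical, so at depth z the loaded area has grown by z in each plan dimension:
Δσ = qBL/((B+z)(L+z)) = 69.4×1.3×1.3/((1.3+4.1)(1.3+4.1)) = 4.0222 kPa

Δσ_z ≈ 4.02 kPa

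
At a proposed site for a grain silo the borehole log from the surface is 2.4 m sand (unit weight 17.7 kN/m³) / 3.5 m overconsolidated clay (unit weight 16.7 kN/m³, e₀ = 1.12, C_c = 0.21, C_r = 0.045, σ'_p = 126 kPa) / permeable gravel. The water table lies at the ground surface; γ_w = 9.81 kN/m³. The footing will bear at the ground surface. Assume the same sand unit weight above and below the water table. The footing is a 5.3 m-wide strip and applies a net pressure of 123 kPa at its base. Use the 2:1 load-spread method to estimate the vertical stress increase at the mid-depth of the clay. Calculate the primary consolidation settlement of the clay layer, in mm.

Mid-depth of clay below the ground surface: z = 2.4 + 3.5/2 = 4.15 m.
Total vertical stress at mid-clay: σ_v = 17.7×2.4 + 16.7×1.75 = 71.705 kPa.
Pore pressure: u = 9.81×(4.15 − 0) = 40.712 kPa.
Initial effective stress: σ'_0 = σ_v − u = 71.705 − 40.712 = 30.993 kPa.
Stress increase at mid-clay by the 2:1 spreading method:
Δσ = qB/(B+z) = 123×5.3/(5.3+4.15) = 68.984 kPa
Final effective stress: σ'_f = 30.993 + 68.984 = 99.977 kPa.
σ'_f = 99.977 ≤ σ'_p = 126 kPa, so the clay remains overconsolidated and only the recompression index applies:
S_c = C_r·H/(1+e₀)·log₁₀(σ'_f/σ'_0) = 0.045×3.5/2.12×log₁₀(99.977/30.993)
    = 0.07429 × 0.50864 = 0.03779 m

S_c ≈ 37.8 mm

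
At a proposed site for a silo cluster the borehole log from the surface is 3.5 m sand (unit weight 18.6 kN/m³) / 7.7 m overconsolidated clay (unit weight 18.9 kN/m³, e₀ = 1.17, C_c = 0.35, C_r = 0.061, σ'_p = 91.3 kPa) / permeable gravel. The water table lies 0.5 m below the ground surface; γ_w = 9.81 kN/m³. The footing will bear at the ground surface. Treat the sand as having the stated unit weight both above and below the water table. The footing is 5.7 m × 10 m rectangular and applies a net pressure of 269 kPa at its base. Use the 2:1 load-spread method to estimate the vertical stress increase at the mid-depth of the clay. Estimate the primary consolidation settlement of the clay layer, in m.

S_c ≈ 0.248 m

Mid-depth of clay below the ground surface: z = 3.5 + 7.7/2 = 7.35 m.
Total vertical stress at mid-clay: σ_v = 18.6×3.5 + 18.9×3.85 = 137.87 kPa.
Pore pressure: u = 9.81×(7.35 − 0.5) = 67.198 kPa.
Initial effective stress: σ'_0 = σ_v − u = 137.87 − 67.198 = 70.672 kPa.
Stress increase at mid-clay by the 2:1 spreading method:
Δσ = qBL/((B+z)(L+z)) = 269×5.7×10/((5.7+7.35)(10+7.35)) = 67.72 kPa
Final effective stress: σ'_f = 70.672 + 67.72 = 138.39 kPa.
σ'_f = 138.39 > σ'_p = 91.3 kPa, so the stress path crosses the preconsolidation pressure — recompression up to σ'_p, then virgin compression beyond:
S_c = H/(1+e₀)·[C_r·log₁₀(σ'_p/σ'_0) + C_c·log₁₀(σ'_f/σ'_p)]
    = 7.7/2.17 × [0.061×log₁₀(91.3/70.672) + 0.35×log₁₀(138.39/91.3)]
    = 3.5484 × [0.0067846 + 0.063222] = 0.2484 m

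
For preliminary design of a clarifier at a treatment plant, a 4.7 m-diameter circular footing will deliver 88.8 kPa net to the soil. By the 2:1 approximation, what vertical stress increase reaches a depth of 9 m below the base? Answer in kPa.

By the 2:1 method the load spreads at 1 horizontal : 2 vertical, so at depth z the loaded area has grown by z in each plan dimension:
Δσ ≈ qD²/(D+z)² = 88.8×4.7²/(4.7+9)² = 10.451 kPa

Δσ_z ≈ 10.5 kPa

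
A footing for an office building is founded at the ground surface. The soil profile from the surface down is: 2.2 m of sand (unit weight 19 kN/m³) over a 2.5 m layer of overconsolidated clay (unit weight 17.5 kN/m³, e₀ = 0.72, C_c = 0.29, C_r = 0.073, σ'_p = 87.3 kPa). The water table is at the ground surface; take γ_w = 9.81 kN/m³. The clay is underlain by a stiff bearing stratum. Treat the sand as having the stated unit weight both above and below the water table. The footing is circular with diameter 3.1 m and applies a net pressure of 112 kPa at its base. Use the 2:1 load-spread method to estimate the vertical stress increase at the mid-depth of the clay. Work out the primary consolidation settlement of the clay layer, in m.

S_c ≈ 0.0281 m

Mid-depth of clay below the ground surface: z = 2.2 + 2.5/2 = 3.45 m.
Total vertical stress at mid-clay: σ_v = 19×2.2 + 17.5×1.25 = 63.675 kPa.
Pore pressure: u = 9.81×(3.45 − 0) = 33.845 kPa.
Initial effective stress: σ'_0 = σ_v − u = 63.675 − 33.845 = 29.83 kPa.
Stress increase at mid-clay by the 2:1 spreading method:
Δσ ≈ qD²/(D+z)² = 112×3.1²/(3.1+3.45)² = 25.088 kPa
Final effective stress: σ'_f = 29.83 + 25.088 = 54.918 kPa.
σ'_f = 54.918 ≤ σ'_p = 87.3 kPa, so the clay remains overconsolidated and only the recompression index applies:
S_c = C_r·H/(1+e₀)·log₁₀(σ'_f/σ'_0) = 0.073×2.5/1.72×log₁₀(54.918/29.83)
    = 0.10611 × 0.26506 = 0.02812 m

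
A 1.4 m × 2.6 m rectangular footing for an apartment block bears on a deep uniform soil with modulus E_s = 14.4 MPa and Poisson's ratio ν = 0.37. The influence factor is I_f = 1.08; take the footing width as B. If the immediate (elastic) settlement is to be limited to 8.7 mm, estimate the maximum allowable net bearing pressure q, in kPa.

E_s = 14.4 MPa = 14400 kPa.
S_e = q·B·(1−ν²)/E_s · I_f  ⇒  q = S_e·E_s / (B·(1−ν²)·I_f).
q = 0.0087 × 14400 / (1.4 × 0.8631 × 1.08) = 96 kPa

q ≈ 96 kPa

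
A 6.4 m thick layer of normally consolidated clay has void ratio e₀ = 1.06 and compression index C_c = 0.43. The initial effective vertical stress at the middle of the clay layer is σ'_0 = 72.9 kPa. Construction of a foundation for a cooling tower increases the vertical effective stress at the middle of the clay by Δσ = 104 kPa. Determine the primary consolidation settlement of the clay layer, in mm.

Final effective stress: σ'_f = σ'_0 + Δσ = 72.9 + 104 = 176.9 kPa.
Normally consolidated clay, so the full stress increment lies on the virgin compression line:
S_c = C_c·H/(1+e₀)·log₁₀(σ'_f/σ'_0) = 0.43×6.4/(1+1.06)×log₁₀(176.9/72.9)
    = 1.3359 × 0.385 = 0.5143 m

S_c ≈ 514 mm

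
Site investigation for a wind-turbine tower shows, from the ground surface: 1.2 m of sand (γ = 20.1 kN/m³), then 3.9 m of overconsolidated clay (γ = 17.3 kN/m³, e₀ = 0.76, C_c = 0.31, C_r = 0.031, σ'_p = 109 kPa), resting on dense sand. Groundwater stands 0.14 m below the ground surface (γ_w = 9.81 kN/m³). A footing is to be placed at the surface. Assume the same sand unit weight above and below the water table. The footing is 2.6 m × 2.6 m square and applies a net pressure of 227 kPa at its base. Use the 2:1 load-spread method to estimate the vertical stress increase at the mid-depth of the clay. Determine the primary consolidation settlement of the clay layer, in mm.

S_c ≈ 28.9 mm

Mid-depth of clay below the ground surface: z = 1.2 + 3.9/2 = 3.15 m.
Total vertical stress at mid-clay: σ_v = 20.1×1.2 + 17.3×1.95 = 57.855 kPa.
Pore pressure: u = 9.81×(3.15 − 0.14) = 29.528 kPa.
Initial effective stress: σ'_0 = σ_v − u = 57.855 − 29.528 = 28.327 kPa.
Stress increase at mid-clay by the 2:1 spreading method:
Δσ = qBL/((B+z)(L+z)) = 227×2.6×2.6/((2.6+3.15)(2.6+3.15)) = 46.413 kPa
Final effective stress: σ'_f = 28.327 + 46.413 = 74.74 kPa.
σ'_f = 74.74 ≤ σ'_p = 109 kPa, so the clay remains overconsolidated and only the recompression index applies:
S_c = C_r·H/(1+e₀)·log₁₀(σ'_f/σ'_0) = 0.031×3.9/1.76×log₁₀(74.74/28.327)
    = 0.068693 × 0.42135 = 0.02894 m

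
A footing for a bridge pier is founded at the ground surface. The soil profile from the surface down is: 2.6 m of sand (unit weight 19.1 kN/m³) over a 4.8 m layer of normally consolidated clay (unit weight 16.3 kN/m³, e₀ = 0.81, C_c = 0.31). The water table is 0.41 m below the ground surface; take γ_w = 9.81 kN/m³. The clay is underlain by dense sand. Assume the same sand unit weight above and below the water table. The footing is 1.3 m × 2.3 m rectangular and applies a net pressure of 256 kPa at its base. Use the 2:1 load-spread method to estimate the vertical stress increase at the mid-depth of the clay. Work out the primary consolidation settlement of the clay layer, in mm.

S_c ≈ 115 mm

Mid-depth of clay below the ground surface: z = 2.6 + 4.8/2 = 5 m.
Total vertical stress at mid-clay: σ_v = 19.1×2.6 + 16.3×2.4 = 88.78 kPa.
Pore pressure: u = 9.81×(5 − 0.41) = 45.028 kPa.
Initial effective stress: σ'_0 = σ_v − u = 88.78 − 45.028 = 43.752 kPa.
Stress increase at mid-clay by the 2:1 spreading method:
Δσ = qBL/((B+z)(L+z)) = 256×1.3×2.3/((1.3+5)(2.3+5)) = 16.644 kPa
Final effective stress: σ'_f = σ'_0 + Δσ = 43.752 + 16.644 = 60.396 kPa.
Normally consolidated clay, so the full stress increment lies on the virgin compression line:
S_c = C_c·H/(1+e₀)·log₁₀(σ'_f/σ'_0) = 0.31×4.8/(1+0.81)×log₁₀(60.396/43.752)
    = 0.8221 × 0.14001 = 0.1151 m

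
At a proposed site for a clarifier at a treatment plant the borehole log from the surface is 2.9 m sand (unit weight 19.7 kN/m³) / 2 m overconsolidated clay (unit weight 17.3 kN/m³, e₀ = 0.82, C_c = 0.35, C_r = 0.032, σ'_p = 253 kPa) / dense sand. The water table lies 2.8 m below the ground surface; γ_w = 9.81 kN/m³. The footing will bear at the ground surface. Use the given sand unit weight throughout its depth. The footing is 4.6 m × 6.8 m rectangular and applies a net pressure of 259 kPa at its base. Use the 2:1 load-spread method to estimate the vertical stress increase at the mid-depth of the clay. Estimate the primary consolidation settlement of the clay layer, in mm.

Mid-depth of clay below the ground surface: z = 2.9 + 2/2 = 3.9 m.
Total vertical stress at mid-clay: σ_v = 19.7×2.9 + 17.3×1 = 74.43 kPa.
Pore pressure: u = 9.81×(3.9 − 2.8) = 10.791 kPa.
Initial effective stress: σ'_0 = σ_v − u = 74.43 − 10.791 = 63.639 kPa.
Stress increase at mid-clay by the 2:1 spreading method:
Δσ = qBL/((B+z)(L+z)) = 259×4.6×6.8/((4.6+3.9)(6.8+3.9)) = 89.077 kPa
Final effective stress: σ'_f = 63.639 + 89.077 = 152.72 kPa.
σ'_f = 152.72 ≤ σ'_p = 253 kPa, so the clay remains overconsolidated and only the recompression index applies:
S_c = C_r·H/(1+e₀)·log₁₀(σ'_f/σ'_0) = 0.032×2/1.82×log₁₀(152.72/63.639)
    = 0.035165 × 0.38017 = 0.01337 m

S_c ≈ 13.4 mm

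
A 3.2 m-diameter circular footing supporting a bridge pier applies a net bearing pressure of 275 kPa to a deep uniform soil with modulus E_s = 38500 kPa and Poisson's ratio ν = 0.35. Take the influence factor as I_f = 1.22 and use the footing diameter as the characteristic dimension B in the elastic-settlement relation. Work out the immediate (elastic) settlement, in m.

Immediate (elastic) settlement: S_e = q·B·(1−ν²)/E_s · I_f.
S_e = 275 × 3.2 × (1 − 0.35²) / 38500 × 1.22
    = 275 × 3.2 × 0.8775 / 38500 × 1.22
    = 0.02447 m

S_e ≈ 0.0245 m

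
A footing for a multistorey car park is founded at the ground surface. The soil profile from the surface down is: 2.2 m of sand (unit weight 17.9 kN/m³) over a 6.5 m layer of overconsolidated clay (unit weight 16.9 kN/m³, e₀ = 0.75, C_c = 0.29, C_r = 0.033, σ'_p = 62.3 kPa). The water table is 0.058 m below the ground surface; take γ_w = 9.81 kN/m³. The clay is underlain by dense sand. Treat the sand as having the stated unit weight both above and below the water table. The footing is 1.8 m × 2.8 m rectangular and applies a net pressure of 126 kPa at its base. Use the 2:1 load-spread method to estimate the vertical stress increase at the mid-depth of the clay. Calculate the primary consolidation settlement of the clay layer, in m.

S_c ≈ 0.0122 m

Mid-depth of clay below the ground surface: z = 2.2 + 6.5/2 = 5.45 m.
Total vertical stress at mid-clay: σ_v = 17.9×2.2 + 16.9×3.25 = 94.305 kPa.
Pore pressure: u = 9.81×(5.45 − 0.058) = 52.896 kPa.
Initial effective stress: σ'_0 = σ_v − u = 94.305 − 52.896 = 41.409 kPa.
Stress increase at mid-clay by the 2:1 spreading method:
Δσ = qBL/((B+z)(L+z)) = 126×1.8×2.8/((1.8+5.45)(2.8+5.45)) = 10.617 kPa
Final effective stress: σ'_f = 41.409 + 10.617 = 52.026 kPa.
σ'_f = 52.026 ≤ σ'_p = 62.3 kPa, so the clay remains overconsolidated and only the recompression index applies:
S_c = C_r·H/(1+e₀)·log₁₀(σ'_f/σ'_0) = 0.033×6.5/1.75×log₁₀(52.026/41.409)
    = 0.12257 × 0.099126 = 0.01215 m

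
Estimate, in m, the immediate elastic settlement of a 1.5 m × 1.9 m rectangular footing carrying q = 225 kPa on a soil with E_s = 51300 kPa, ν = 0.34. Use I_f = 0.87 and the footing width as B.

S_e ≈ 0.00506 m

Immediate (elastic) settlement: S_e = q·B·(1−ν²)/E_s · I_f.
S_e = 225 × 1.5 × (1 − 0.34²) / 51300 × 0.87
    = 225 × 1.5 × 0.8844 / 51300 × 0.87
    = 0.005062 m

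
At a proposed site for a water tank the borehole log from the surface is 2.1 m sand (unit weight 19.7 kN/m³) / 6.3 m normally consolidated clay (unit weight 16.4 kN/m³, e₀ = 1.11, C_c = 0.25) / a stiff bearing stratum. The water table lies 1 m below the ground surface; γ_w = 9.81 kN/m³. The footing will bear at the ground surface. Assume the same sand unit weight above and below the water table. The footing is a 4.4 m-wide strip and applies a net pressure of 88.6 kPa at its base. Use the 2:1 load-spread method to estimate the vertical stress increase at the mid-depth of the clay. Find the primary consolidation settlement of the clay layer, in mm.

S_c ≈ 188 mm

Mid-depth of clay below the ground surface: z = 2.1 + 6.3/2 = 5.25 m.
Total vertical stress at mid-clay: σ_v = 19.7×2.1 + 16.4×3.15 = 93.03 kPa.
Pore pressure: u = 9.81×(5.25 − 1) = 41.693 kPa.
Initial effective stress: σ'_0 = σ_v − u = 93.03 − 41.693 = 51.337 kPa.
Stress increase at mid-clay by the 2:1 spreading method:
Δσ = qB/(B+z) = 88.6×4.4/(4.4+5.25) = 40.398 kPa
Final effective stress: σ'_f = σ'_0 + Δσ = 51.337 + 40.398 = 91.735 kPa.
Normally consolidated clay, so the full stress increment lies on the virgin compression line:
S_c = C_c·H/(1+e₀)·log₁₀(σ'_f/σ'_0) = 0.25×6.3/(1+1.11)×log₁₀(91.735/51.337)
    = 0.74645 × 0.2521 = 0.1882 m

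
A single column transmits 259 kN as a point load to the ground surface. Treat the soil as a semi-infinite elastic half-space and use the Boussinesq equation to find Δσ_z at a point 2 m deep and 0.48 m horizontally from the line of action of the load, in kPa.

Boussinesq vertical stress below a point load on an elastic half-space:
Δσ_z = 3P/(2πz²) · [1 + (r/z)²]^(−5/2)
r/z = 0.48/2 = 0.24; [1+(r/z)²]^(−5/2) = 0.86935.
Δσ_z = 3×259/(2π×2²) × 0.86935 = 30.916 × 0.86935 = 26.88 kPa

Δσ_z ≈ 26.9 kPa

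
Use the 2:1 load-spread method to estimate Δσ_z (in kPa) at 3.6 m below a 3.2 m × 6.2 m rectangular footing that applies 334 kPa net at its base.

Δσ_z ≈ 99.4 kPa

By the 2:1 method the load spreads at 1 horizontal : 2 vertical, so at depth z the loaded area has grown by z in each plan dimension:
Δσ = qBL/((B+z)(L+z)) = 334×3.2×6.2/((3.2+3.6)(6.2+3.6)) = 99.438 kPa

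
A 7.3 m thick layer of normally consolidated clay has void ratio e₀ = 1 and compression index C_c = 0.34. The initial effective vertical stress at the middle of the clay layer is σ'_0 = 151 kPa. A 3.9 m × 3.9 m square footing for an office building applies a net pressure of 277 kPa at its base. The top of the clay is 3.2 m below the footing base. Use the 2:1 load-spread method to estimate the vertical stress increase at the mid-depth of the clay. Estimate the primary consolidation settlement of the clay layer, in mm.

Mid-depth of clay below the footing base: z = 3.2 + 7.3/2 = 6.85 m.
Stress increase at mid-clay by the 2:1 spreading method:
Δσ = qBL/((B+z)(L+z)) = 277×3.9×3.9/((3.9+6.85)(3.9+6.85)) = 36.458 kPa
Final effective stress: σ'_f = σ'_0 + Δσ = 151 + 36.458 = 187.46 kPa.
Normally consolidated clay, so the full stress increment lies on the virgin compression line:
S_c = C_c·H/(1+e₀)·log₁₀(σ'_f/σ'_0) = 0.34×7.3/(1+1)×log₁₀(187.46/151)
    = 1.241 × 0.093932 = 0.1166 m

S_c ≈ 117 mm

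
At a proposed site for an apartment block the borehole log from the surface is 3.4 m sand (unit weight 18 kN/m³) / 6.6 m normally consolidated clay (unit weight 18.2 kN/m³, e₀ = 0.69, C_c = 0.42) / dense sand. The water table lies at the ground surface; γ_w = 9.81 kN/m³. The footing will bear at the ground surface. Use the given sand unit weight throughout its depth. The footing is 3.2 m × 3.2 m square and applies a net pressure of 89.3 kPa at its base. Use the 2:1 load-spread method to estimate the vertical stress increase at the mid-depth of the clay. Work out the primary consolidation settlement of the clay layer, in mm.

S_c ≈ 111 mm

Mid-depth of clay below the ground surface: z = 3.4 + 6.6/2 = 6.7 m.
Total vertical stress at mid-clay: σ_v = 18×3.4 + 18.2×3.3 = 121.26 kPa.
Pore pressure: u = 9.81×(6.7 − 0) = 65.727 kPa.
Initial effective stress: σ'_0 = σ_v − u = 121.26 − 65.727 = 55.533 kPa.
Stress increase at mid-clay by the 2:1 spreading method:
Δσ = qBL/((B+z)(L+z)) = 89.3×3.2×3.2/((3.2+6.7)(3.2+6.7)) = 9.33 kPa
Final effective stress: σ'_f = σ'_0 + Δσ = 55.533 + 9.33 = 64.863 kPa.
Normally consolidated clay, so the full stress increment lies on the virgin compression line:
S_c = C_c·H/(1+e₀)·log₁₀(σ'_f/σ'_0) = 0.42×6.6/(1+0.69)×log₁₀(64.863/55.533)
    = 1.6402 × 0.067446 = 0.1106 m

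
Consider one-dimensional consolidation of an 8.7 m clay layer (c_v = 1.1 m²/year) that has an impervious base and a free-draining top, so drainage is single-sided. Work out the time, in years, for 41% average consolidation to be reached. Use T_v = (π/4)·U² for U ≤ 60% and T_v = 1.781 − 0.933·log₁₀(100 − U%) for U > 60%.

Drainage path length: H_d = H = 8.7 m (single drainage).
U ≤ 60%: T_v = (π/4)·U² = (π/4)×0.41² = 0.13203.
t = T_v·H_d²/c_v = 0.13203×8.7²/1.1 = 9.085 years.

t ≈ 9.08 years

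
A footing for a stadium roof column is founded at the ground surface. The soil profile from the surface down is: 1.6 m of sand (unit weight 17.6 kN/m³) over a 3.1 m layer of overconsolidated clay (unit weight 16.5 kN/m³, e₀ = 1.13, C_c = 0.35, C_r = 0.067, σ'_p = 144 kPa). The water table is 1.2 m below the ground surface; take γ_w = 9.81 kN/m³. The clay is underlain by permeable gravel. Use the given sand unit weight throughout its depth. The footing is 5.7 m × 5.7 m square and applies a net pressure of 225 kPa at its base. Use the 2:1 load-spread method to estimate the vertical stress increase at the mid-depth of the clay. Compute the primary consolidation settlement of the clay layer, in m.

Mid-depth of clay below the ground surface: z = 1.6 + 3.1/2 = 3.15 m.
Total vertical stress at mid-clay: σ_v = 17.6×1.6 + 16.5×1.55 = 53.735 kPa.
Pore pressure: u = 9.81×(3.15 − 1.2) = 19.13 kPa.
Initial effective stress: σ'_0 = σ_v − u = 53.735 − 19.13 = 34.605 kPa.
Stress increase at mid-clay by the 2:1 spreading method:
Δσ = qBL/((B+z)(L+z)) = 225×5.7×5.7/((5.7+3.15)(5.7+3.15)) = 93.335 kPa
Final effective stress: σ'_f = 34.605 + 93.335 = 127.94 kPa.
σ'_f = 127.94 ≤ σ'_p = 144 kPa, so the clay remains overconsolidated and only the recompression index applies:
S_c = C_r·H/(1+e₀)·log₁₀(σ'_f/σ'_0) = 0.067×3.1/2.13×log₁₀(127.94/34.605)
    = 0.097512 × 0.56787 = 0.05537 m

S_c ≈ 0.0554 m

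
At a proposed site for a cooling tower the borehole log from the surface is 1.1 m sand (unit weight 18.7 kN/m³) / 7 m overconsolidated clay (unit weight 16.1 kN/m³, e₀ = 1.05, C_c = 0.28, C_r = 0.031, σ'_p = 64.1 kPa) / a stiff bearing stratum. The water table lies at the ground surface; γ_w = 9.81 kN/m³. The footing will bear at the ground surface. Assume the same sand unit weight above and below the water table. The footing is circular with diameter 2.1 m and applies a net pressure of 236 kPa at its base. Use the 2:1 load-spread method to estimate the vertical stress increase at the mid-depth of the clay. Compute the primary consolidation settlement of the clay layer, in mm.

S_c ≈ 25.2 mm

Mid-depth of clay below the ground surface: z = 1.1 + 7/2 = 4.6 m.
Total vertical stress at mid-clay: σ_v = 18.7×1.1 + 16.1×3.5 = 76.92 kPa.
Pore pressure: u = 9.81×(4.6 − 0) = 45.126 kPa.
Initial effective stress: σ'_0 = σ_v − u = 76.92 − 45.126 = 31.794 kPa.
Stress increase at mid-clay by the 2:1 spreading method:
Δσ ≈ qD²/(D+z)² = 236×2.1²/(2.1+4.6)² = 23.185 kPa
Final effective stress: σ'_f = 31.794 + 23.185 = 54.979 kPa.
σ'_f = 54.979 ≤ σ'_p = 64.1 kPa, so the clay remains overconsolidated and only the recompression index applies:
S_c = C_r·H/(1+e₀)·log₁₀(σ'_f/σ'_0) = 0.031×7/2.05×log₁₀(54.979/31.794)
    = 0.10585 × 0.23785 = 0.02518 m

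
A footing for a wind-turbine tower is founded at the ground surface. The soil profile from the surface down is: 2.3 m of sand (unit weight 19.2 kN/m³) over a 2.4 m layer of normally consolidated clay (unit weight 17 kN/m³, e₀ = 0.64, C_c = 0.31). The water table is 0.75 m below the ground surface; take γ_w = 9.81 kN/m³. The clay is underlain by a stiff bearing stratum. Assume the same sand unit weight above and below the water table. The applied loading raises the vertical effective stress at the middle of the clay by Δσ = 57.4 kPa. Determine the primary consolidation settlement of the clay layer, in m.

Mid-depth of clay below the ground surface: z = 2.3 + 2.4/2 = 3.5 m.
Total vertical stress at mid-clay: σ_v = 19.2×2.3 + 17×1.2 = 64.56 kPa.
Pore pressure: u = 9.81×(3.5 − 0.75) = 26.978 kPa.
Initial effective stress: σ'_0 = σ_v − u = 64.56 − 26.978 = 37.582 kPa.
Final effective stress: σ'_f = σ'_0 + Δσ = 37.582 + 57.4 = 94.982 kPa.
Normally consolidated clay, so the full stress increment lies on the virgin compression line:
S_c = C_c·H/(1+e₀)·log₁₀(σ'_f/σ'_0) = 0.31×2.4/(1+0.64)×log₁₀(94.982/37.582)
    = 0.45366 × 0.40266 = 0.1827 m

S_c ≈ 0.183 m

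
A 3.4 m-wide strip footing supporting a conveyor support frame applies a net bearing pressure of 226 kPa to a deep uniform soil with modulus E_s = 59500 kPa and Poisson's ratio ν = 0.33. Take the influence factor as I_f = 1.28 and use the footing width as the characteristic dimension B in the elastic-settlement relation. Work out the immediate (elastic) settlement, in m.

S_e ≈ 0.0147 m

Immediate (elastic) settlement: S_e = q·B·(1−ν²)/E_s · I_f.
S_e = 226 × 3.4 × (1 − 0.33²) / 59500 × 1.28
    = 226 × 3.4 × 0.8911 / 59500 × 1.28
    = 0.01473 m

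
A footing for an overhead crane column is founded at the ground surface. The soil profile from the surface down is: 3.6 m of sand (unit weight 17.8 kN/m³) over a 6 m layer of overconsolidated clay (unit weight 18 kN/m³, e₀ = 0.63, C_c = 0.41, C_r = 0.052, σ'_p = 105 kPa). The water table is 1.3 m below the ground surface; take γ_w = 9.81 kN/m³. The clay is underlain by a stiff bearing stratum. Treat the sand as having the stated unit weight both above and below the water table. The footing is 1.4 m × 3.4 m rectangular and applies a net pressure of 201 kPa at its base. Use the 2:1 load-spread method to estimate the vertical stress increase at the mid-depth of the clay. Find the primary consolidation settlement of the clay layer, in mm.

Mid-depth of clay below the ground surface: z = 3.6 + 6/2 = 6.6 m.
Total vertical stress at mid-clay: σ_v = 17.8×3.6 + 18×3 = 118.08 kPa.
Pore pressure: u = 9.81×(6.6 − 1.3) = 51.993 kPa.
Initial effective stress: σ'_0 = σ_v − u = 118.08 − 51.993 = 66.087 kPa.
Stress increase at mid-clay by the 2:1 spreading method:
Δσ = qBL/((B+z)(L+z)) = 201×1.4×3.4/((1.4+6.6)(3.4+6.6)) = 11.959 kPa
Final effective stress: σ'_f = 66.087 + 11.959 = 78.046 kPa.
σ'_f = 78.046 ≤ σ'_p = 105 kPa, so the clay remains overconsolidated and only the recompression index applies:
S_c = C_r·H/(1+e₀)·log₁₀(σ'_f/σ'_0) = 0.052×6/1.63×log₁₀(78.046/66.087)
    = 0.19141 × 0.072235 = 0.01383 m

S_c ≈ 13.8 mm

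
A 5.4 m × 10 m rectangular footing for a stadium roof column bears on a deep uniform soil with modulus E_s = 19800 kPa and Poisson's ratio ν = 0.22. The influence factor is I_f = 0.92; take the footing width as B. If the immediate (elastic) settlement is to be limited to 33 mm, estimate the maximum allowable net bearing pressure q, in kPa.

S_e = q·B·(1−ν²)/E_s · I_f  ⇒  q = S_e·E_s / (B·(1−ν²)·I_f).
q = 0.033 × 19800 / (5.4 × 0.9516 × 0.92) = 138.2 kPa

q ≈ 138 kPa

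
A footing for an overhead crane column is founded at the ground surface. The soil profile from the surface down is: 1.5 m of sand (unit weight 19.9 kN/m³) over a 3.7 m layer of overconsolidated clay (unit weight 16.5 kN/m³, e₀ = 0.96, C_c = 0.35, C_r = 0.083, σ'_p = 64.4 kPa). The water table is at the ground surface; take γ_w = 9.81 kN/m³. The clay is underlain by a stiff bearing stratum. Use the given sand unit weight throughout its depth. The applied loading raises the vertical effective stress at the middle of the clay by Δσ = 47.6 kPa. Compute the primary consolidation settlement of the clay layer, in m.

Mid-depth of clay below the ground surface: z = 1.5 + 3.7/2 = 3.35 m.
Total vertical stress at mid-clay: σ_v = 19.9×1.5 + 16.5×1.85 = 60.375 kPa.
Pore pressure: u = 9.81×(3.35 − 0) = 32.864 kPa.
Initial effective stress: σ'_0 = σ_v − u = 60.375 − 32.864 = 27.511 kPa.
Final effective stress: σ'_f = 27.511 + 47.6 = 75.111 kPa.
σ'_f = 75.111 > σ'_p = 64.4 kPa, so the stress path crosses the preconsolidation pressure — recompression up to σ'_p, then virgin compression beyond:
S_c = H/(1+e₀)·[C_r·log₁₀(σ'_p/σ'_0) + C_c·log₁₀(σ'_f/σ'_p)]
    = 3.7/1.96 × [0.083×log₁₀(64.4/27.511) + 0.35×log₁₀(75.111/64.4)]
    = 1.8878 × [0.030658 + 0.023386] = 0.102 m

S_c ≈ 0.102 m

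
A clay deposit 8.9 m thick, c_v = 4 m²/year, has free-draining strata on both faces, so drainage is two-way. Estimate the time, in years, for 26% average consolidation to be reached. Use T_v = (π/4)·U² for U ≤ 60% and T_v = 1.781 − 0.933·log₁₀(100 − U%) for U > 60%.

Drainage path length: H_d = H/2 = 4.45 m (double drainage).
U ≤ 60%: T_v = (π/4)·U² = (π/4)×0.26² = 0.053093.
t = T_v·H_d²/c_v = 0.053093×4.45²/4 = 0.2628 years.

t ≈ 0.263 years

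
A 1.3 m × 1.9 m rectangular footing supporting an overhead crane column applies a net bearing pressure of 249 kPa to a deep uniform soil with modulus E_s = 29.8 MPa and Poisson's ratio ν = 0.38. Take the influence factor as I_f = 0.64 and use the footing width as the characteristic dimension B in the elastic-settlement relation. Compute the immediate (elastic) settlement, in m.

Immediate (elastic) settlement: S_e = q·B·(1−ν²)/E_s · I_f.
E_s = 29.8 MPa = 29800 kPa.
S_e = 249 × 1.3 × (1 − 0.38²) / 29800 × 0.64
    = 249 × 1.3 × 0.8556 / 29800 × 0.64
    = 0.005948 m

S_e ≈ 0.00595 m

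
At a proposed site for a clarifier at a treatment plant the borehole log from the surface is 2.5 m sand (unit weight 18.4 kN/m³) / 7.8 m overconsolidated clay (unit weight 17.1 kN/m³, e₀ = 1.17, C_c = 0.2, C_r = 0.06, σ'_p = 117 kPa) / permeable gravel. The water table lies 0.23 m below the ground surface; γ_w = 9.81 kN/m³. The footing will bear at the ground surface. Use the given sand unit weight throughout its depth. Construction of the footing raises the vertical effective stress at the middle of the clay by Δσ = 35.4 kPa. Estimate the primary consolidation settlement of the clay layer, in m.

S_c ≈ 0.0485 m

Mid-depth of clay below the ground surface: z = 2.5 + 7.8/2 = 6.4 m.
Total vertical stress at mid-clay: σ_v = 18.4×2.5 + 17.1×3.9 = 112.69 kPa.
Pore pressure: u = 9.81×(6.4 − 0.23) = 60.528 kPa.
Initial effective stress: σ'_0 = σ_v − u = 112.69 − 60.528 = 52.162 kPa.
Final effective stress: σ'_f = 52.162 + 35.4 = 87.562 kPa.
σ'_f = 87.562 ≤ σ'_p = 117 kPa, so the clay remains overconsolidated and only the recompression index applies:
S_c = C_r·H/(1+e₀)·log₁₀(σ'_f/σ'_0) = 0.06×7.8/2.17×log₁₀(87.562/52.162)
    = 0.21567 × 0.22496 = 0.04852 m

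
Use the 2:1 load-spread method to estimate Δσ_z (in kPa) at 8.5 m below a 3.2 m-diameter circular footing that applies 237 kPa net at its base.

Δσ_z ≈ 17.7 kPa

By the 2:1 method the load spreads at 1 horizontal : 2 vertical, so at depth z the loaded area has grown by z in each plan dimension:
Δσ ≈ qD²/(D+z)² = 237×3.2²/(3.2+8.5)² = 17.729 kPa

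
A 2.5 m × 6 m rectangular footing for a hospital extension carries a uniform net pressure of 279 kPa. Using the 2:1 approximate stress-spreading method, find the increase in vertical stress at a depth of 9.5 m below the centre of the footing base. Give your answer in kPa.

Δσ_z ≈ 22.5 kPa

By the 2:1 method the load spreads at 1 horizontal : 2 vertical, so at depth z the loaded area has grown by z in each plan dimension:
Δσ = qBL/((B+z)(L+z)) = 279×2.5×6/((2.5+9.5)(6+9.5)) = 22.5 kPa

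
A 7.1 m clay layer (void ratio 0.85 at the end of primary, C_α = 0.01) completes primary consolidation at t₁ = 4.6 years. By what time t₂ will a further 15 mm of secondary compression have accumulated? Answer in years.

S_s = C_α·H/(1+e_p)·log₁₀(t₂/t₁) ⇒ log₁₀(t₂/t₁) = S_s·(1+e_p)/(C_α·H).
log₁₀(t₂/t₁) = 0.015 × (1+0.85) / (0.01×7.1) = 0.3908
t₂ = t₁ × 10^0.3908 = 4.6 × 2.459 = 11.31 years

t₂ ≈ 11.3 years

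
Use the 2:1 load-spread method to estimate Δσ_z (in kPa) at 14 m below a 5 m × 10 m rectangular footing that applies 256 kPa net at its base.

By the 2:1 method the load spreads at 1 horizontal : 2 vertical, so at depth z the loaded area has grown by z in each plan dimension:
Δσ = qBL/((B+z)(L+z)) = 256×5×10/((5+14)(10+14)) = 28.07 kPa

Δσ_z ≈ 28.1 kPa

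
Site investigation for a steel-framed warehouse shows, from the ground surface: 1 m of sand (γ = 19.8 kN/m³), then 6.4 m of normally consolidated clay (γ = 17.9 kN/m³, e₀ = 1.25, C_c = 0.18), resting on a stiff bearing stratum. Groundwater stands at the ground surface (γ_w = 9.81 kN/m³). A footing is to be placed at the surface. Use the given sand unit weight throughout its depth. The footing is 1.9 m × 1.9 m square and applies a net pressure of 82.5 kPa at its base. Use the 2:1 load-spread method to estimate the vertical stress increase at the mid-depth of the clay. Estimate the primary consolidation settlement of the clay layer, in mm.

Mid-depth of clay below the ground surface: z = 1 + 6.4/2 = 4.2 m.
Total vertical stress at mid-clay: σ_v = 19.8×1 + 17.9×3.2 = 77.08 kPa.
Pore pressure: u = 9.81×(4.2 − 0) = 41.202 kPa.
Initial effective stress: σ'_0 = σ_v − u = 77.08 − 41.202 = 35.878 kPa.
Stress increase at mid-clay by the 2:1 spreading method:
Δσ = qBL/((B+z)(L+z)) = 82.5×1.9×1.9/((1.9+4.2)(1.9+4.2)) = 8.0039 kPa
Final effective stress: σ'_f = σ'_0 + Δσ = 35.878 + 8.0039 = 43.882 kPa.
Normally consolidated clay, so the full stress increment lies on the virgin compression line:
S_c = C_c·H/(1+e₀)·log₁₀(σ'_f/σ'_0) = 0.18×6.4/(1+1.25)×log₁₀(43.882/35.878)
    = 0.512 × 0.087458 = 0.04478 m

S_c ≈ 44.8 mm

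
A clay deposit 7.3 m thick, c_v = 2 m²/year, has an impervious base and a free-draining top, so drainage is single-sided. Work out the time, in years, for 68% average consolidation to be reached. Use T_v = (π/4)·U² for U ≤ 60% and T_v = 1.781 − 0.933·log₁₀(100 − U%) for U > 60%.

Drainage path length: H_d = H = 7.3 m (single drainage).
U > 60%: T_v = 1.781 − 0.933·log₁₀(100 − 68) = 0.3767.
t = T_v·H_d²/c_v = 0.3767×7.3²/2 = 10.04 years.

t ≈ 10 years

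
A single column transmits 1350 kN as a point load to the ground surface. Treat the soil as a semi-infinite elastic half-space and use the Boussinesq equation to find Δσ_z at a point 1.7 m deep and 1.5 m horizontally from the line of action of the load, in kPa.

Δσ_z ≈ 52.9 kPa

Boussinesq vertical stress below a point load on an elastic half-space:
Δσ_z = 3P/(2πz²) · [1 + (r/z)²]^(−5/2)
r/z = 1.5/1.7 = 0.88235; [1+(r/z)²]^(−5/2) = 0.23705.
Δσ_z = 3×1350/(2π×1.7²) × 0.23705 = 223.04 × 0.23705 = 52.87 kPa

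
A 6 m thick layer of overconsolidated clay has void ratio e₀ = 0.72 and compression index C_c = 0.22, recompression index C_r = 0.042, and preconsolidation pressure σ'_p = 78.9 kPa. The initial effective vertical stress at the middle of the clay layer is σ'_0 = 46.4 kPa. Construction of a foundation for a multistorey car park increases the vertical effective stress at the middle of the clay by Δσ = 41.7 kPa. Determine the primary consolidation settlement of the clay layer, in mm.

Final effective stress: σ'_f = 46.4 + 41.7 = 88.1 kPa.
σ'_f = 88.1 > σ'_p = 78.9 kPa, so the stress path crosses the preconsolidation pressure — recompression up to σ'_p, then virgin compression beyond:
S_c = H/(1+e₀)·[C_r·log₁₀(σ'_p/σ'_0) + C_c·log₁₀(σ'_f/σ'_p)]
    = 6/1.72 × [0.042×log₁₀(78.9/46.4) + 0.22×log₁₀(88.1/78.9)]
    = 3.4884 × [0.0096835 + 0.010538] = 0.07054 m

S_c ≈ 70.5 mm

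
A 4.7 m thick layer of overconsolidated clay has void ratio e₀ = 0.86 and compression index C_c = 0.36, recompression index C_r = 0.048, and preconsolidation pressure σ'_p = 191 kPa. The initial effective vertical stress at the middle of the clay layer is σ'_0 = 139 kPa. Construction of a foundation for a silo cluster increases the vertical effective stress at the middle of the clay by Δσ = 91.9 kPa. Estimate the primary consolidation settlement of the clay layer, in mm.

S_c ≈ 91.7 mm

Final effective stress: σ'_f = 139 + 91.9 = 230.9 kPa.
σ'_f = 230.9 > σ'_p = 191 kPa, so the stress path crosses the preconsolidation pressure — recompression up to σ'_p, then virgin compression beyond:
S_c = H/(1+e₀)·[C_r·log₁₀(σ'_p/σ'_0) + C_c·log₁₀(σ'_f/σ'_p)]
    = 4.7/1.86 × [0.048×log₁₀(191/139) + 0.36×log₁₀(230.9/191)]
    = 2.5269 × [0.0066249 + 0.029661] = 0.09169 m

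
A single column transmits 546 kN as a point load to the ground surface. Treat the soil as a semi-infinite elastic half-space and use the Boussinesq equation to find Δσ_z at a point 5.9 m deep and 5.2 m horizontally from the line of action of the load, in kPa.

Boussinesq vertical stress below a point load on an elastic half-space:
Δσ_z = 3P/(2πz²) · [1 + (r/z)²]^(−5/2)
r/z = 5.2/5.9 = 0.88136; [1+(r/z)²]^(−5/2) = 0.23764.
Δσ_z = 3×546/(2π×5.9²) × 0.23764 = 7.4891 × 0.23764 = 1.78 kPa

Δσ_z ≈ 1.78 kPa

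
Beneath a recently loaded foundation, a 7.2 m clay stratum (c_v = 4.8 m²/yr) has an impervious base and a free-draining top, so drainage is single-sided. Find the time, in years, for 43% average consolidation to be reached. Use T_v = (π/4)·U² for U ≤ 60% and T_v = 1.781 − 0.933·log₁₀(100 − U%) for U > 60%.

Drainage path length: H_d = H = 7.2 m (single drainage).
U ≤ 60%: T_v = (π/4)·U² = (π/4)×0.43² = 0.14522.
t = T_v·H_d²/c_v = 0.14522×7.2²/4.8 = 1.568 years.

t ≈ 1.57 years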